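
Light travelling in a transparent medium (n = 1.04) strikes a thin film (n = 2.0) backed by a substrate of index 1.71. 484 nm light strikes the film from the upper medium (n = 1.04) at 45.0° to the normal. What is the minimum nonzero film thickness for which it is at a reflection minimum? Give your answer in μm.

0.130 μm

At the upper boundary (n = 1.04 to n = 2.0) the reflected ray undergoes a half-wave phase shift.
Ray reflecting at the bottom interface goes from n = 2.0 toward n = 1.71: no phase shift.
Exactly one π shift → a net half-wave offset.
With one net inversion, destructive interference in reflection requires 2 n t cos θ_r = m λ.
Snell's law: 1.04 sin 45.0° = 2.0 sin θ_r → sin θ_r = 0.368, cos θ_r = 0.930.
Minimum nonzero at m = 1: t = λ / (2 n cos θ_r) = 484 / (2 × 2.0 × 0.930) = 130 nm.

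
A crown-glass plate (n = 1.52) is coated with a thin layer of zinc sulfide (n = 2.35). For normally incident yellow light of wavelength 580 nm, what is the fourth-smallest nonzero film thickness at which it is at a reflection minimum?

494 nm

Ray reflecting at the top interface goes from n = 1.0 toward n = 2.35: a half-wave phase shift.
At the lower boundary (n = 2.35 to n = 1.52) the reflected ray undergoes no phase shift.
Net: one phase inversion between the two reflected rays.
For weak reflection here: 2 n t = m λ.
The fourth-smallest nonzero thickness corresponds to m = 4: t = m λ / (2 n) = 4.00 × 580 / (2 × 2.35) = 494 nm.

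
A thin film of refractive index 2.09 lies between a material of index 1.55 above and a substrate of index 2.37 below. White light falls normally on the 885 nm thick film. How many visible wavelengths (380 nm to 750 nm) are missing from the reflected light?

5

Ray reflecting at the top interface goes from n = 1.55 toward n = 2.09: a half-wave phase shift.
At the lower boundary (n = 2.09 to n = 2.37) the reflected ray undergoes a half-wave phase shift.
The two reflections carry the same phase change, so no net offset.
With no net inversion, destructive interference in reflection requires 2 n t = (m + ½) λ.
λ = 2 n t / (m + ½) = 3699 / (m + ½) nm.
m=4: 822 nm (IR); m=5: 673 nm (visible); m=6: 569 nm (visible); m=7: 493 nm (visible); m=8: 435 nm (visible); m=9: 389 nm (visible); m=10: 352 nm (UV).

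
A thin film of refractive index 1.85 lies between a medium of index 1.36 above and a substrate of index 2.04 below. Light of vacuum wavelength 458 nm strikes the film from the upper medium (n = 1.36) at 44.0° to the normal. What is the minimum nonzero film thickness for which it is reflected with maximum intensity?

Ray reflecting at the top interface goes from n = 1.36 toward n = 1.85: a half-wave phase shift.
At the lower boundary (n = 1.85 to n = 2.04) the reflected ray undergoes a half-wave phase shift.
The two reflections carry the same phase change, so no net offset.
For maximum reflection here: 2 n t cos θ_r = m λ.
Snell's law: 1.36 sin 44.0° = 1.85 sin θ_r → sin θ_r = 0.511, cos θ_r = 0.860.
Minimum nonzero at m = 1: t = λ / (2 n cos θ_r) = 458 / (2 × 1.85 × 0.860) = 144 nm.

144 nm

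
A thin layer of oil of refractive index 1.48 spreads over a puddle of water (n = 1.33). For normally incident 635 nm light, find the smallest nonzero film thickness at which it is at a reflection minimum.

215 nm

Top surface (1.0 → 1.48): reflection off a higher-index medium gives a half-wave phase shift.
Ray reflecting at the bottom interface goes from n = 1.48 toward n = 1.33: no phase shift.
Net: one phase inversion between the two reflected rays.
For minimum reflection here: 2 n t = m λ.
Minimum nonzero at m = 1: t = λ / (2 n) = 635 / (2 × 1.48) = 215 nm.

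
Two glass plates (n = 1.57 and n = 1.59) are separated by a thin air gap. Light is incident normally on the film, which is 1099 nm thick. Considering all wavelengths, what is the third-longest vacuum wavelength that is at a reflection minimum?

733 nm

Top surface (1.57 → 1.0): reflection off a lower-index medium gives no phase shift.
Ray reflecting at the bottom interface goes from n = 1.0 toward n = 1.59: a half-wave phase shift.
Net: one phase inversion between the two reflected rays.
For dark reflection here: 2 n t = m λ.
λ = 2 n t / m. The third-longest wavelength is m = 3: λ = 2 × 1.0 × 1099 / 3.00 = 733 nm.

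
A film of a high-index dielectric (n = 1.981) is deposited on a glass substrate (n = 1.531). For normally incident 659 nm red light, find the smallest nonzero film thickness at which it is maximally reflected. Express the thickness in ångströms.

Ray reflecting at the top interface goes from n = 1.0 toward n = 1.981: a half-wave phase shift.
Bottom surface (1.981 → 1.531): reflection off a lower-index medium gives no phase shift.
The two reflections differ by half a wavelength.
For maximum reflection here: 2 n t = (m + ½) λ.
Minimum at m = 0: t = λ / (4 n) = 659 / (4 × 1.981) = 83.2 nm.

832 Å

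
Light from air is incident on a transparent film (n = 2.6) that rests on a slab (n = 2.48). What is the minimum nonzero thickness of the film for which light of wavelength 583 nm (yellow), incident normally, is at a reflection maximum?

Ray reflecting at the top interface goes from n = 1.0 toward n = 2.6: a half-wave phase shift.
Bottom surface (2.6 → 2.48): reflection off a lower-index medium gives no phase shift.
The two reflections differ by half a wavelength.
For bright reflection here: 2 n t = (m + ½) λ.
Minimum at m = 0: t = λ / (4 n) = 583 / (4 × 2.6) = 56.1 nm.

56.1 nm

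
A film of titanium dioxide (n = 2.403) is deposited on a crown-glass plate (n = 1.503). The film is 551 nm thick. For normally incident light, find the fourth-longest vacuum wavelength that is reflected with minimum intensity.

662 nm

Ray reflecting at the top interface goes from n = 1.0 toward n = 2.403: a half-wave phase shift.
Ray reflecting at the bottom interface goes from n = 2.403 toward n = 1.503: no phase shift.
Net: one phase inversion between the two reflected rays.
With one net inversion, destructive interference in reflection requires 2 n t = m λ.
λ = 2 n t / m. The fourth-longest wavelength is m = 4: λ = 2 × 2.403 × 551 / 4.00 = 662 nm.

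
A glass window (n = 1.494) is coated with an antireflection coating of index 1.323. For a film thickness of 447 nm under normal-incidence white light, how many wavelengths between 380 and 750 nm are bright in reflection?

Top surface (1.0 → 1.323): reflection off a higher-index medium gives a half-wave phase shift.
Ray reflecting at the bottom interface goes from n = 1.323 toward n = 1.494: a half-wave phase shift.
The two reflections carry the same phase change, so no net offset.
So the condition for constructive reflection is 2 n t = m λ.
λ = 2 n t / m = 1183 / m nm.
m=1: 1183 nm (IR); m=2: 591 nm (visible); m=3: 394 nm (visible); m=4: 296 nm (UV).

2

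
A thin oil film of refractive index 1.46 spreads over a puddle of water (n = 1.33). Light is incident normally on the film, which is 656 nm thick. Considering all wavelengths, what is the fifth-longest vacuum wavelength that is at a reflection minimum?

Top surface (1.0 → 1.46): reflection off a higher-index medium gives a half-wave phase shift.
Bottom surface (1.46 → 1.33): reflection off a lower-index medium gives no phase shift.
The two reflections differ by half a wavelength.
For weak reflection here: 2 n t = m λ.
λ = 2 n t / m. The fifth-longest wavelength is m = 5: λ = 2 × 1.46 × 656 / 5.00 = 383 nm.

383 nm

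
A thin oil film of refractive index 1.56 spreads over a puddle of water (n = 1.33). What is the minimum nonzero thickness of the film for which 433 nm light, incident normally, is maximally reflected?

At the upper boundary (n = 1.0 to n = 1.56) the reflected ray undergoes a half-wave phase shift.
At the lower boundary (n = 1.56 to n = 1.33) the reflected ray undergoes no phase shift.
The two reflections differ by half a wavelength.
So the condition for constructive reflection is 2 n t = (m + ½) λ.
Minimum at m = 0: t = λ / (4 n) = 433 / (4 × 1.56) = 69.4 nm.

69.4 nm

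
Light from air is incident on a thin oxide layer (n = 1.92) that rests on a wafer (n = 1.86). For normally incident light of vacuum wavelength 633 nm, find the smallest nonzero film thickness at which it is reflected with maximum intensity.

82.4 nm

Ray reflecting at the top interface goes from n = 1.0 toward n = 1.92: a half-wave phase shift.
Ray reflecting at the bottom interface goes from n = 1.92 toward n = 1.86: no phase shift.
Exactly one π shift → a net half-wave offset.
For maximum reflection here: 2 n t = (m + ½) λ.
Minimum at m = 0: t = λ / (4 n) = 633 / (4 × 1.92) = 82.4 nm.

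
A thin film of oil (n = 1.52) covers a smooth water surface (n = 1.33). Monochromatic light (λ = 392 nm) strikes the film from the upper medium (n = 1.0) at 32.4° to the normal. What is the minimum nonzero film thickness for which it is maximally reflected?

68.9 nm

Ray reflecting at the top interface goes from n = 1.0 toward n = 1.52: a half-wave phase shift.
Bottom surface (1.52 → 1.33): reflection off a lower-index medium gives no phase shift.
Exactly one π shift → a net half-wave offset.
So the condition for constructive reflection is 2 n t cos θ_r = (m + ½) λ.
Snell's law: 1.0 sin 32.4° = 1.52 sin θ_r → sin θ_r = 0.353, cos θ_r = 0.936.
Minimum at m = 0: t = λ / (4 n cos θ_r) = 392 / (4 × 1.52 × 0.936) = 68.9 nm.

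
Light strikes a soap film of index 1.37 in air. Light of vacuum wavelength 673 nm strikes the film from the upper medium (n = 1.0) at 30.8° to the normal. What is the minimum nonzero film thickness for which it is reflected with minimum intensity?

Ray reflecting at the top interface goes from n = 1.0 toward n = 1.37: a half-wave phase shift.
Bottom surface (1.37 → 1.0): reflection off a lower-index medium gives no phase shift.
Exactly one π shift → a net half-wave offset.
So the condition for destructive reflection is 2 n t cos θ_r = m λ.
Snell's law: 1.0 sin 30.8° = 1.37 sin θ_r → sin θ_r = 0.374, cos θ_r = 0.928.
Minimum nonzero at m = 1: t = λ / (2 n cos θ_r) = 673 / (2 × 1.37 × 0.928) = 265 nm.

265 nm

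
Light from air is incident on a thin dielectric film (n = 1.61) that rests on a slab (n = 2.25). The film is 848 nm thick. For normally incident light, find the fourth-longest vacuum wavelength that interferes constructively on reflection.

At the upper boundary (n = 1.0 to n = 1.61) the reflected ray undergoes a half-wave phase shift.
Ray reflecting at the bottom interface goes from n = 1.61 toward n = 2.25: a half-wave phase shift.
Net: no relative phase inversion (both shifts match).
For strong reflection here: 2 n t = m λ.
λ = 2 n t / m. The fourth-longest wavelength is m = 4: λ = 2 × 1.61 × 848 / 4.00 = 683 nm.

683 nm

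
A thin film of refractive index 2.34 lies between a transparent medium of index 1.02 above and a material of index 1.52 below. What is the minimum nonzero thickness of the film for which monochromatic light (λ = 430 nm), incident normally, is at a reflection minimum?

Ray reflecting at the top interface goes from n = 1.02 toward n = 2.34: a half-wave phase shift.
Bottom surface (2.34 → 1.52): reflection off a lower-index medium gives no phase shift.
Net: one phase inversion between the two reflected rays.
With one net inversion, destructive interference in reflection requires 2 n t = m λ.
Minimum nonzero at m = 1: t = λ / (2 n) = 430 / (2 × 2.34) = 91.9 nm.

91.9 nm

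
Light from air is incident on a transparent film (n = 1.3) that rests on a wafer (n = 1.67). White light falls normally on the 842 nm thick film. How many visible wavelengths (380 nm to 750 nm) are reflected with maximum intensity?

Top surface (1.0 → 1.3): reflection off a higher-index medium gives a half-wave phase shift.
Ray reflecting at the bottom interface goes from n = 1.3 toward n = 1.67: a half-wave phase shift.
Zero or two π shifts → no net half-wave offset.
For strong reflection here: 2 n t = m λ.
λ = 2 n t / m = 2189 / m nm.
m=2: 1095 nm (IR); m=3: 730 nm (visible); m=4: 547 nm (visible); m=5: 438 nm (visible); m=6: 365 nm (UV).

3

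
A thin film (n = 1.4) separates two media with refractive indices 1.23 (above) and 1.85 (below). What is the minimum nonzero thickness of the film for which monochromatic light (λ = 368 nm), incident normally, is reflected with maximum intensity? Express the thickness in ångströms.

At the upper boundary (n = 1.23 to n = 1.4) the reflected ray undergoes a half-wave phase shift.
At the lower boundary (n = 1.4 to n = 1.85) the reflected ray undergoes a half-wave phase shift.
Net: no relative phase inversion (both shifts match).
With no net inversion, constructive interference in reflection requires 2 n t = m λ.
Minimum nonzero at m = 1: t = λ / (2 n) = 368 / (2 × 1.4) = 131 nm.

1314 Å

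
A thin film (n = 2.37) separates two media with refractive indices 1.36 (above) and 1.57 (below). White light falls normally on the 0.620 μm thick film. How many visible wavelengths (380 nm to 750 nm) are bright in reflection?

At the upper boundary (n = 1.36 to n = 2.37) the reflected ray undergoes a half-wave phase shift.
At the lower boundary (n = 2.37 to n = 1.57) the reflected ray undergoes no phase shift.
The two reflections differ by half a wavelength.
With one net inversion, constructive interference in reflection requires 2 n t = (m + ½) λ.
λ = 2 n t / (m + ½) = 2939 / (m + ½) nm.
m=3: 840 nm (IR); m=4: 653 nm (visible); m=5: 534 nm (visible); m=6: 452 nm (visible); m=7: 392 nm (visible); m=8: 346 nm (UV).

4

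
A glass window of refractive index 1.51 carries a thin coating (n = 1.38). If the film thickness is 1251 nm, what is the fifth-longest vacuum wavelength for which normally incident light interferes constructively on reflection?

691 nm

Ray reflecting at the top interface goes from n = 1.0 toward n = 1.38: a half-wave phase shift.
Bottom surface (1.38 → 1.51): reflection off a higher-index medium gives a half-wave phase shift.
Zero or two π shifts → no net half-wave offset.
With no net inversion, constructive interference in reflection requires 2 n t = m λ.
λ = 2 n t / m. The fifth-longest wavelength is m = 5: λ = 2 × 1.38 × 1251 / 5.00 = 691 nm.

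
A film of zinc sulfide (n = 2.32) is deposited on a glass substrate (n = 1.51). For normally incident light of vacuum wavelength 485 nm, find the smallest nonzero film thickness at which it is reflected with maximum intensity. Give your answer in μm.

0.0523 μm

Top surface (1.0 → 2.32): reflection off a higher-index medium gives a half-wave phase shift.
At the lower boundary (n = 2.32 to n = 1.51) the reflected ray undergoes no phase shift.
Net: one phase inversion between the two reflected rays.
So the condition for constructive reflection is 2 n t = (m + ½) λ.
Minimum at m = 0: t = λ / (4 n) = 485 / (4 × 2.32) = 52.3 nm.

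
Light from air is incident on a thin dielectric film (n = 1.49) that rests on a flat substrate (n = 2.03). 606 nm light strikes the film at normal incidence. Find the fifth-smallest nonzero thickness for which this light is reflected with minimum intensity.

915 nm

At the upper boundary (n = 1.0 to n = 1.49) the reflected ray undergoes a half-wave phase shift.
Ray reflecting at the bottom interface goes from n = 1.49 toward n = 2.03: a half-wave phase shift.
Net: no relative phase inversion (both shifts match).
For dark reflection here: 2 n t = (m + ½) λ.
The fifth-smallest nonzero thickness corresponds to m = 4: t = (m + ½) λ / (2 n) = 4.50 × 606 / (2 × 1.49) = 915 nm.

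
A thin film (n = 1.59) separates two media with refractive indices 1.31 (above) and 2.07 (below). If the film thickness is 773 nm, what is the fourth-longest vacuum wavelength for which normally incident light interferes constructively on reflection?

615 nm

Top surface (1.31 → 1.59): reflection off a higher-index medium gives a half-wave phase shift.
Ray reflecting at the bottom interface goes from n = 1.59 toward n = 2.07: a half-wave phase shift.
Zero or two π shifts → no net half-wave offset.
So the condition for constructive reflection is 2 n t = m λ.
λ = 2 n t / m. The fourth-longest wavelength is m = 4: λ = 2 × 1.59 × 773 / 4.00 = 615 nm.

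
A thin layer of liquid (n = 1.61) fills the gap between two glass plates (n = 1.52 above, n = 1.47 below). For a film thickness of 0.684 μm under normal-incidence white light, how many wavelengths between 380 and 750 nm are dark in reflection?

3

Ray reflecting at the top interface goes from n = 1.52 toward n = 1.61: a half-wave phase shift.
Ray reflecting at the bottom interface goes from n = 1.61 toward n = 1.47: no phase shift.
Net: one phase inversion between the two reflected rays.
For minimum reflection here: 2 n t = m λ.
λ = 2 n t / m = 2202 / m nm.
m=2: 1101 nm (IR); m=3: 734 nm (visible); m=4: 551 nm (visible); m=5: 440 nm (visible); m=6: 367 nm (UV).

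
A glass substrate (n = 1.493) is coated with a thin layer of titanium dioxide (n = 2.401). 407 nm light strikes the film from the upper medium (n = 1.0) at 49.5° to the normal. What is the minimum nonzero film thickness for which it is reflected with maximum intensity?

Top surface (1.0 → 2.401): reflection off a higher-index medium gives a half-wave phase shift.
Bottom surface (2.401 → 1.493): reflection off a lower-index medium gives no phase shift.
The two reflections differ by half a wavelength.
For bright reflection here: 2 n t cos θ_r = (m + ½) λ.
Snell's law: 1.0 sin 49.5° = 2.401 sin θ_r → sin θ_r = 0.317, cos θ_r = 0.949.
Minimum at m = 0: t = λ / (4 n cos θ_r) = 407 / (4 × 2.401 × 0.949) = 44.7 nm.

44.7 nm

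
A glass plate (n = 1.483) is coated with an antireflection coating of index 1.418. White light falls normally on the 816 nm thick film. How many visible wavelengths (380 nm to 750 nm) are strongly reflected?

At the upper boundary (n = 1.0 to n = 1.418) the reflected ray undergoes a half-wave phase shift.
At the lower boundary (n = 1.418 to n = 1.483) the reflected ray undergoes a half-wave phase shift.
Net: no relative phase inversion (both shifts match).
With no net inversion, constructive interference in reflection requires 2 n t = m λ.
λ = 2 n t / m = 2314 / m nm.
m=3: 771 nm (IR); m=4: 579 nm (visible); m=5: 463 nm (visible); m=6: 386 nm (visible); m=7: 331 nm (UV).

3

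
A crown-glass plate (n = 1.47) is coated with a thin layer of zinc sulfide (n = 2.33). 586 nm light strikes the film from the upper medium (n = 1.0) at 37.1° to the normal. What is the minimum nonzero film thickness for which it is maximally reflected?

65.1 nm

At the upper boundary (n = 1.0 to n = 2.33) the reflected ray undergoes a half-wave phase shift.
Bottom surface (2.33 → 1.47): reflection off a lower-index medium gives no phase shift.
The two reflections differ by half a wavelength.
For bright reflection here: 2 n t cos θ_r = (m + ½) λ.
Snell's law: 1.0 sin 37.1° = 2.33 sin θ_r → sin θ_r = 0.259, cos θ_r = 0.966.
Minimum at m = 0: t = λ / (4 n cos θ_r) = 586 / (4 × 2.33 × 0.966) = 65.1 nm.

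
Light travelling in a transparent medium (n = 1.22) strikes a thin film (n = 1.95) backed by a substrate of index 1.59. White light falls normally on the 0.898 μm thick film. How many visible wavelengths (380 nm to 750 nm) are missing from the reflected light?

At the upper boundary (n = 1.22 to n = 1.95) the reflected ray undergoes a half-wave phase shift.
At the lower boundary (n = 1.95 to n = 1.59) the reflected ray undergoes no phase shift.
Exactly one π shift → a net half-wave offset.
So the condition for destructive reflection is 2 n t = m λ.
λ = 2 n t / m = 3502 / m nm.
m=4: 876 nm (IR); m=5: 700 nm (visible); m=6: 584 nm (visible); m=7: 500 nm (visible); m=8: 438 nm (visible); m=9: 389 nm (visible); m=10: 350 nm (UV).

5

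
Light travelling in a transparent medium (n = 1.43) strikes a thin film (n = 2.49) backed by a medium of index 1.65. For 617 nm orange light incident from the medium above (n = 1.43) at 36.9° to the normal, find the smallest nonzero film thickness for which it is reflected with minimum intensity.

At the upper boundary (n = 1.43 to n = 2.49) the reflected ray undergoes a half-wave phase shift.
Bottom surface (2.49 → 1.65): reflection off a lower-index medium gives no phase shift.
The two reflections differ by half a wavelength.
With one net inversion, destructive interference in reflection requires 2 n t cos θ_r = m λ.
Snell's law: 1.43 sin 36.9° = 2.49 sin θ_r → sin θ_r = 0.345, cos θ_r = 0.939.
Minimum nonzero at m = 1: t = λ / (2 n cos θ_r) = 617 / (2 × 2.49 × 0.939) = 132 nm.

132 nm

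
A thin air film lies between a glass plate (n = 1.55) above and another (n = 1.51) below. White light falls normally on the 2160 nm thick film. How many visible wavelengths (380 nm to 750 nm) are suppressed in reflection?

6

At the upper boundary (n = 1.55 to n = 1.0) the reflected ray undergoes no phase shift.
Ray reflecting at the bottom interface goes from n = 1.0 toward n = 1.51: a half-wave phase shift.
The two reflections differ by half a wavelength.
With one net inversion, destructive interference in reflection requires 2 n t = m λ.
λ = 2 n t / m = 4320 / m nm.
m=5: 864 nm (IR); m=6: 720 nm (visible); m=7: 617 nm (visible); m=8: 540 nm (visible); m=9: 480 nm (visible); m=10: 432 nm (visible); m=11: 393 nm (visible); m=12: 360 nm (UV).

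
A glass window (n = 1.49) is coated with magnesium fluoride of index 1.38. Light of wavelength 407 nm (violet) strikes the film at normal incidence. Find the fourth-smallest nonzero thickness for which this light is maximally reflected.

At the upper boundary (n = 1.0 to n = 1.38) the reflected ray undergoes a half-wave phase shift.
At the lower boundary (n = 1.38 to n = 1.49) the reflected ray undergoes a half-wave phase shift.
Net: no relative phase inversion (both shifts match).
For bright reflection here: 2 n t = m λ.
The fourth-smallest nonzero thickness corresponds to m = 4: t = m λ / (2 n) = 4.00 × 407 / (2 × 1.38) = 590 nm.

590 nm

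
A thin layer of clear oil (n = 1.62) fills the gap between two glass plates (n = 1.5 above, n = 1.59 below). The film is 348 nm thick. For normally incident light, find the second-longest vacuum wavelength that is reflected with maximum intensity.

752 nm

Top surface (1.5 → 1.62): reflection off a higher-index medium gives a half-wave phase shift.
Bottom surface (1.62 → 1.59): reflection off a lower-index medium gives no phase shift.
Exactly one π shift → a net half-wave offset.
With one net inversion, constructive interference in reflection requires 2 n t = (m + ½) λ.
λ = 2 n t / (m + ½). The second-longest wavelength is m = 1: λ = 2 × 1.62 × 348 / 1.50 = 752 nm.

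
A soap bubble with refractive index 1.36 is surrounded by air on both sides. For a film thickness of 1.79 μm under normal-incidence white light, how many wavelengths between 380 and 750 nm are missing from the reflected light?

Ray reflecting at the top interface goes from n = 1.0 toward n = 1.36: a half-wave phase shift.
Bottom surface (1.36 → 1.0): reflection off a lower-index medium gives no phase shift.
The two reflections differ by half a wavelength.
With one net inversion, destructive interference in reflection requires 2 n t = m λ.
λ = 2 n t / m = 4869 / m nm.
m=6: 811 nm (IR); m=7: 696 nm (visible); m=8: 609 nm (visible); m=9: 541 nm (visible); m=10: 487 nm (visible); m=11: 443 nm (visible); m=12: 406 nm (visible); m=13: 375 nm (UV).

6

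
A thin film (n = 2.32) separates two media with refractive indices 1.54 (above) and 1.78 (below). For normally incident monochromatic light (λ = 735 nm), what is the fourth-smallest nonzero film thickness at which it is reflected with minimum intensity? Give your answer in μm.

At the upper boundary (n = 1.54 to n = 2.32) the reflected ray undergoes a half-wave phase shift.
At the lower boundary (n = 2.32 to n = 1.78) the reflected ray undergoes no phase shift.
Net: one phase inversion between the two reflected rays.
So the condition for destructive reflection is 2 n t = m λ.
The fourth-smallest nonzero thickness corresponds to m = 4: t = m λ / (2 n) = 4.00 × 735 / (2 × 2.32) = 634 nm.

0.634 μm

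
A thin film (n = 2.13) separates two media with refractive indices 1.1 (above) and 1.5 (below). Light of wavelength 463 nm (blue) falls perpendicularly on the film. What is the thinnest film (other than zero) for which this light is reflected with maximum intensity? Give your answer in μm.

Ray reflecting at the top interface goes from n = 1.1 toward n = 2.13: a half-wave phase shift.
Bottom surface (2.13 → 1.5): reflection off a lower-index medium gives no phase shift.
Net: one phase inversion between the two reflected rays.
For strong reflection here: 2 n t = (m + ½) λ.
Minimum at m = 0: t = λ / (4 n) = 463 / (4 × 2.13) = 54.3 nm.

0.0543 μm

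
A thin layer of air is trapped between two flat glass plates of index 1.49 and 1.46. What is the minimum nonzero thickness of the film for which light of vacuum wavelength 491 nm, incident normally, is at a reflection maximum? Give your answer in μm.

0.123 μm

Ray reflecting at the top interface goes from n = 1.49 toward n = 1.0: no phase shift.
Bottom surface (1.0 → 1.46): reflection off a higher-index medium gives a half-wave phase shift.
The two reflections differ by half a wavelength.
So the condition for constructive reflection is 2 n t = (m + ½) λ.
Minimum at m = 0: t = λ / (4 n) = 491 / (4 × 1.0) = 123 nm.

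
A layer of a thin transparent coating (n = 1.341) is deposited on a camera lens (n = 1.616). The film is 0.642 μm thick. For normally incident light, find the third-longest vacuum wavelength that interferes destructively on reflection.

Top surface (1.0 → 1.341): reflection off a higher-index medium gives a half-wave phase shift.
At the lower boundary (n = 1.341 to n = 1.616) the reflected ray undergoes a half-wave phase shift.
Net: no relative phase inversion (both shifts match).
So the condition for destructive reflection is 2 n t = (m + ½) λ.
λ = 2 n t / (m + ½). The third-longest wavelength is m = 2: λ = 2 × 1.341 × 642 / 2.50 = 689 nm.

689 nm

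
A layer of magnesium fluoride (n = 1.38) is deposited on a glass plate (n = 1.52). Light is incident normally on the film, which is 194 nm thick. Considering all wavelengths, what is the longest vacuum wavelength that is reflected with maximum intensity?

535 nm

At the upper boundary (n = 1.0 to n = 1.38) the reflected ray undergoes a half-wave phase shift.
At the lower boundary (n = 1.38 to n = 1.52) the reflected ray undergoes a half-wave phase shift.
Zero or two π shifts → no net half-wave offset.
With no net inversion, constructive interference in reflection requires 2 n t = m λ.
λ = 2 n t / m. The longest wavelength is m = 1: λ = 2 × 1.38 × 194 / 1.00 = 535 nm.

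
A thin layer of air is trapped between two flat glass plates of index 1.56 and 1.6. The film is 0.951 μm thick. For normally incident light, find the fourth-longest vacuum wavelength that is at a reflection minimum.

Ray reflecting at the top interface goes from n = 1.56 toward n = 1.0: no phase shift.
Bottom surface (1.0 → 1.6): reflection off a higher-index medium gives a half-wave phase shift.
Exactly one π shift → a net half-wave offset.
So the condition for destructive reflection is 2 n t = m λ.
λ = 2 n t / m. The fourth-longest wavelength is m = 4: λ = 2 × 1.0 × 951 / 4.00 = 476 nm.

476 nm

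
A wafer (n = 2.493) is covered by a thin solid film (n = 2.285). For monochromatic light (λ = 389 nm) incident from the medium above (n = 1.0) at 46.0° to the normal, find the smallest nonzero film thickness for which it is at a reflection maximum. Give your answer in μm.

At the upper boundary (n = 1.0 to n = 2.285) the reflected ray undergoes a half-wave phase shift.
Ray reflecting at the bottom interface goes from n = 2.285 toward n = 2.493: a half-wave phase shift.
Net: no relative phase inversion (both shifts match).
For strong reflection here: 2 n t cos θ_r = m λ.
Snell's law: 1.0 sin 46.0° = 2.285 sin θ_r → sin θ_r = 0.315, cos θ_r = 0.949.
Minimum nonzero at m = 1: t = λ / (2 n cos θ_r) = 389 / (2 × 2.285 × 0.949) = 89.7 nm.

0.0897 μm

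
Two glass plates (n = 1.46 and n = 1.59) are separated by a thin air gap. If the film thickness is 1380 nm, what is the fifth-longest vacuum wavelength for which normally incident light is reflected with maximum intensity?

Ray reflecting at the top interface goes from n = 1.46 toward n = 1.0: no phase shift.
Ray reflecting at the bottom interface goes from n = 1.0 toward n = 1.59: a half-wave phase shift.
The two reflections differ by half a wavelength.
For bright reflection here: 2 n t = (m + ½) λ.
λ = 2 n t / (m + ½). The fifth-longest wavelength is m = 4: λ = 2 × 1.0 × 1380 / 4.50 = 613 nm.

613 nm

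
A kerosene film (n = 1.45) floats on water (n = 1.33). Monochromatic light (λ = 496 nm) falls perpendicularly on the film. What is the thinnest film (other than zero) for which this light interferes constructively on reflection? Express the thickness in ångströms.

855 Å

At the upper boundary (n = 1.0 to n = 1.45) the reflected ray undergoes a half-wave phase shift.
Ray reflecting at the bottom interface goes from n = 1.45 toward n = 1.33: no phase shift.
The two reflections differ by half a wavelength.
For bright reflection here: 2 n t = (m + ½) λ.
Minimum at m = 0: t = λ / (4 n) = 496 / (4 × 1.45) = 85.5 nm.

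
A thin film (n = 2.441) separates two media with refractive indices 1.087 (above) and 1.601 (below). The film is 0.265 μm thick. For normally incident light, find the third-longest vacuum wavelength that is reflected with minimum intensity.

431 nm

Top surface (1.087 → 2.441): reflection off a higher-index medium gives a half-wave phase shift.
Bottom surface (2.441 → 1.601): reflection off a lower-index medium gives no phase shift.
Net: one phase inversion between the two reflected rays.
For weak reflection here: 2 n t = m λ.
λ = 2 n t / m. The third-longest wavelength is m = 3: λ = 2 × 2.441 × 265 / 3.00 = 431 nm.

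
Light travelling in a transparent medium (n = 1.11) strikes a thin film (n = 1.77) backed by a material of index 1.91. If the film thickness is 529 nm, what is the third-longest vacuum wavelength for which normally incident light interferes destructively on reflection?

749 nm

At the upper boundary (n = 1.11 to n = 1.77) the reflected ray undergoes a half-wave phase shift.
Bottom surface (1.77 → 1.91): reflection off a higher-index medium gives a half-wave phase shift.
The two reflections carry the same phase change, so no net offset.
With no net inversion, destructive interference in reflection requires 2 n t = (m + ½) λ.
λ = 2 n t / (m + ½). The third-longest wavelength is m = 2: λ = 2 × 1.77 × 529 / 2.50 = 749 nm.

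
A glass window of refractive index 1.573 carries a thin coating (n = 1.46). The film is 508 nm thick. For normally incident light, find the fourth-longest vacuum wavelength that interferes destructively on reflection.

At the upper boundary (n = 1.0 to n = 1.46) the reflected ray undergoes a half-wave phase shift.
Bottom surface (1.46 → 1.573): reflection off a higher-index medium gives a half-wave phase shift.
Zero or two π shifts → no net half-wave offset.
So the condition for destructive reflection is 2 n t = (m + ½) λ.
λ = 2 n t / (m + ½). The fourth-longest wavelength is m = 3: λ = 2 × 1.46 × 508 / 3.50 = 424 nm.

424 nm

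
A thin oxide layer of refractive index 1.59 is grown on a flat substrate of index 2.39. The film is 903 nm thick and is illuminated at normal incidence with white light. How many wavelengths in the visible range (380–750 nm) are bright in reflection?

Ray reflecting at the top interface goes from n = 1.0 toward n = 1.59: a half-wave phase shift.
Ray reflecting at the bottom interface goes from n = 1.59 toward n = 2.39: a half-wave phase shift.
The two reflections carry the same phase change, so no net offset.
For strong reflection here: 2 n t = m λ.
λ = 2 n t / m = 2872 / m nm.
m=3: 957 nm (IR); m=4: 718 nm (visible); m=5: 574 nm (visible); m=6: 479 nm (visible); m=7: 410 nm (visible); m=8: 359 nm (UV).

4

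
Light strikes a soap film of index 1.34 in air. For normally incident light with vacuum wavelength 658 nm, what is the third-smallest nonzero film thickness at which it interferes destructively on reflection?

737 nm

Ray reflecting at the top interface goes from n = 1.0 toward n = 1.34: a half-wave phase shift.
Bottom surface (1.34 → 1.0): reflection off a lower-index medium gives no phase shift.
Net: one phase inversion between the two reflected rays.
So the condition for destructive reflection is 2 n t = m λ.
The third-smallest nonzero thickness corresponds to m = 3: t = m λ / (2 n) = 3.00 × 658 / (2 × 1.34) = 737 nm.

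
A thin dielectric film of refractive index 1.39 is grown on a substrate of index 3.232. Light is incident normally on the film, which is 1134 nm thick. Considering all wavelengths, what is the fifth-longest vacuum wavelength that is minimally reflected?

Top surface (1.0 → 1.39): reflection off a higher-index medium gives a half-wave phase shift.
Ray reflecting at the bottom interface goes from n = 1.39 toward n = 3.232: a half-wave phase shift.
The two reflections carry the same phase change, so no net offset.
So the condition for destructive reflection is 2 n t = (m + ½) λ.
λ = 2 n t / (m + ½). The fifth-longest wavelength is m = 4: λ = 2 × 1.39 × 1134 / 4.50 = 701 nm.

701 nm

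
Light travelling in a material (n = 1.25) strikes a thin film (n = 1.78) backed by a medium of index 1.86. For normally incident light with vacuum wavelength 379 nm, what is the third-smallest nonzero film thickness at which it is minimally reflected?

266 nm

Ray reflecting at the top interface goes from n = 1.25 toward n = 1.78: a half-wave phase shift.
At the lower boundary (n = 1.78 to n = 1.86) the reflected ray undergoes a half-wave phase shift.
The two reflections carry the same phase change, so no net offset.
For weak reflection here: 2 n t = (m + ½) λ.
The third-smallest nonzero thickness corresponds to m = 2: t = (m + ½) λ / (2 n) = 2.50 × 379 / (2 × 1.78) = 266 nm.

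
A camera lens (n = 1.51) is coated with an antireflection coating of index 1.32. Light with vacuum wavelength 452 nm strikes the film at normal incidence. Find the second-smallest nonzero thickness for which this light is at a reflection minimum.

Ray reflecting at the top interface goes from n = 1.0 toward n = 1.32: a half-wave phase shift.
Bottom surface (1.32 → 1.51): reflection off a higher-index medium gives a half-wave phase shift.
Net: no relative phase inversion (both shifts match).
With no net inversion, destructive interference in reflection requires 2 n t = (m + ½) λ.
The second-smallest nonzero thickness corresponds to m = 1: t = (m + ½) λ / (2 n) = 1.50 × 452 / (2 × 1.32) = 257 nm.

257 nm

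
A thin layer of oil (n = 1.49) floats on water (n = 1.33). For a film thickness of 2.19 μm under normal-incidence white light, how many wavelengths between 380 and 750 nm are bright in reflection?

At the upper boundary (n = 1.0 to n = 1.49) the reflected ray undergoes a half-wave phase shift.
Bottom surface (1.49 → 1.33): reflection off a lower-index medium gives no phase shift.
Net: one phase inversion between the two reflected rays.
With one net inversion, constructive interference in reflection requires 2 n t = (m + ½) λ.
λ = 2 n t / (m + ½) = 6526 / (m + ½) nm.
m=8: 768 nm (IR); m=9: 687 nm (visible); m=10: 622 nm (visible); m=11: 567 nm (visible); m=12: 522 nm (visible); m=13: 483 nm (visible); m=14: 450 nm (visible); m=15: 421 nm (visible); m=16: 396 nm (visible); m=17: 373 nm (UV).

8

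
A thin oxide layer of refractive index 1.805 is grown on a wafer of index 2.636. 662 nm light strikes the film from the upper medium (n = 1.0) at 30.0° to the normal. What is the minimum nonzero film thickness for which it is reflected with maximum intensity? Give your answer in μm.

0.191 μm

At the upper boundary (n = 1.0 to n = 1.805) the reflected ray undergoes a half-wave phase shift.
Bottom surface (1.805 → 2.636): reflection off a higher-index medium gives a half-wave phase shift.
The two reflections carry the same phase change, so no net offset.
With no net inversion, constructive interference in reflection requires 2 n t cos θ_r = m λ.
Snell's law: 1.0 sin 30.0° = 1.805 sin θ_r → sin θ_r = 0.277, cos θ_r = 0.961.
Minimum nonzero at m = 1: t = λ / (2 n cos θ_r) = 662 / (2 × 1.805 × 0.961) = 191 nm.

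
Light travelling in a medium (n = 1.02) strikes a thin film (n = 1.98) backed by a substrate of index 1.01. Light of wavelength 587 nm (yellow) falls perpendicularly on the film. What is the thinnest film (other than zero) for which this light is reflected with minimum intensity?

148 nm

Ray reflecting at the top interface goes from n = 1.02 toward n = 1.98: a half-wave phase shift.
At the lower boundary (n = 1.98 to n = 1.01) the reflected ray undergoes no phase shift.
Exactly one π shift → a net half-wave offset.
For minimum reflection here: 2 n t = m λ.
Minimum nonzero at m = 1: t = λ / (2 n) = 587 / (2 × 1.98) = 148 nm.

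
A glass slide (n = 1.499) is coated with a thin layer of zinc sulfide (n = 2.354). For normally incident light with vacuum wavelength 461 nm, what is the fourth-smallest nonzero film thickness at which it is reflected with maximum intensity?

343 nm

Top surface (1.0 → 2.354): reflection off a higher-index medium gives a half-wave phase shift.
Bottom surface (2.354 → 1.499): reflection off a lower-index medium gives no phase shift.
Exactly one π shift → a net half-wave offset.
For strong reflection here: 2 n t = (m + ½) λ.
The fourth-smallest nonzero thickness corresponds to m = 3: t = (m + ½) λ / (2 n) = 3.50 × 461 / (2 × 2.354) = 343 nm.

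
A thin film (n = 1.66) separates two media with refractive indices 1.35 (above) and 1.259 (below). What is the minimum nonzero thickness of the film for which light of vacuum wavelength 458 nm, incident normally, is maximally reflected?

Top surface (1.35 → 1.66): reflection off a higher-index medium gives a half-wave phase shift.
Ray reflecting at the bottom interface goes from n = 1.66 toward n = 1.259: no phase shift.
The two reflections differ by half a wavelength.
With one net inversion, constructive interference in reflection requires 2 n t = (m + ½) λ.
Minimum at m = 0: t = λ / (4 n) = 458 / (4 × 1.66) = 69.0 nm.

69.0 nm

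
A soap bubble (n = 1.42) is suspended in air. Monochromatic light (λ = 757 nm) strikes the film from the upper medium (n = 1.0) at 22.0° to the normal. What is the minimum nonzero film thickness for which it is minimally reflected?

At the upper boundary (n = 1.0 to n = 1.42) the reflected ray undergoes a half-wave phase shift.
Ray reflecting at the bottom interface goes from n = 1.42 toward n = 1.0: no phase shift.
The two reflections differ by half a wavelength.
For dark reflection here: 2 n t cos θ_r = m λ.
Snell's law: 1.0 sin 22.0° = 1.42 sin θ_r → sin θ_r = 0.264, cos θ_r = 0.965.
Minimum nonzero at m = 1: t = λ / (2 n cos θ_r) = 757 / (2 × 1.42 × 0.965) = 276 nm.

276 nm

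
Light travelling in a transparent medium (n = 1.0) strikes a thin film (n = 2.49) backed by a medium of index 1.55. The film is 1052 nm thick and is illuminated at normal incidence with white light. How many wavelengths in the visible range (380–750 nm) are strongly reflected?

7

Top surface (1.0 → 2.49): reflection off a higher-index medium gives a half-wave phase shift.
Bottom surface (2.49 → 1.55): reflection off a lower-index medium gives no phase shift.
Net: one phase inversion between the two reflected rays.
With one net inversion, constructive interference in reflection requires 2 n t = (m + ½) λ.
λ = 2 n t / (m + ½) = 5239 / (m + ½) nm.
m=6: 806 nm (IR); m=7: 699 nm (visible); m=8: 616 nm (visible); m=9: 551 nm (visible); m=10: 499 nm (visible); m=11: 456 nm (visible); m=12: 419 nm (visible); m=13: 388 nm (visible); m=14: 361 nm (UV).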